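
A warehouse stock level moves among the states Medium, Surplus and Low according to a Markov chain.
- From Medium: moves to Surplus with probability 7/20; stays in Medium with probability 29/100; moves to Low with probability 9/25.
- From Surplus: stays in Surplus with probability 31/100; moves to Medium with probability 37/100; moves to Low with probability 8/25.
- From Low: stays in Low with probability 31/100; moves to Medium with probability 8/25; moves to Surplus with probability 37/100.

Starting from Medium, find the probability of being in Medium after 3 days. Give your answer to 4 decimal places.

Propagate the distribution vector 3 days from Medium.
After 0 days: (1.0000, 0.0000, 0.0000)
After 1 day: (0.2900, 0.3500, 0.3600)
After 2 days: (0.3288, 0.3432, 0.3280)
After 3 days: (0.3273, 0.3428, 0.3299)
P(in Medium after 3 days) = 0.3273

0.3273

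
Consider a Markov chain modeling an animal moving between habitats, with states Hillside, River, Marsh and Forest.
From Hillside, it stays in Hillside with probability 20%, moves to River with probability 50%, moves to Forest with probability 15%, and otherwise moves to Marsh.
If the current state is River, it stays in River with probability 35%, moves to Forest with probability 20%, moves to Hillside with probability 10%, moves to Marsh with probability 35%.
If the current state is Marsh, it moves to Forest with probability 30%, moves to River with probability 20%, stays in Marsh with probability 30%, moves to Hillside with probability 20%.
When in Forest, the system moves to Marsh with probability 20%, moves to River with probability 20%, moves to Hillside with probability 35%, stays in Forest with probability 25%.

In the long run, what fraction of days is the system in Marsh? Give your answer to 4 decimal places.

0.2621

Let the stationary distribution be π with π = πP and π_1 + π_2 + π_3 + π_4 = 1.
π_1 = 0.2·π_1 + 0.1·π_2 + 0.2·π_3 + 0.35·π_4
π_2 = 0.5·π_1 + 0.35·π_2 + 0.2·π_3 + 0.2·π_4
π_3 = 0.15·π_1 + 0.35·π_2 + 0.3·π_3 + 0.2·π_4
Solving with the normalization constraint gives π = (0.2034, 0.3071, 0.2621, 0.2274).
So the stationary probability of Marsh is 0.2621.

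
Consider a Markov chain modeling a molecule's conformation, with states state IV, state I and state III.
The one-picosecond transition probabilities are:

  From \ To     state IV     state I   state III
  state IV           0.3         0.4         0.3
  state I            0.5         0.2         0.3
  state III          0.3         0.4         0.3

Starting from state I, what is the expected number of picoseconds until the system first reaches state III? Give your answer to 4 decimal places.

Let t(s) be the expected number of picoseconds to first reach state III from state s, with t(state III) = 0. Conditioning on the first picosecond:
t(state IV) = 1 + 0.3·t(state IV) + 0.4·t(state I)
t(state I) = 1 + 0.5·t(state IV) + 0.2·t(state I)
Solving: t(state IV) = 3.3333, t(state I) = 3.3333.
Expected picoseconds from state I to state III: 3.3333.

3.3333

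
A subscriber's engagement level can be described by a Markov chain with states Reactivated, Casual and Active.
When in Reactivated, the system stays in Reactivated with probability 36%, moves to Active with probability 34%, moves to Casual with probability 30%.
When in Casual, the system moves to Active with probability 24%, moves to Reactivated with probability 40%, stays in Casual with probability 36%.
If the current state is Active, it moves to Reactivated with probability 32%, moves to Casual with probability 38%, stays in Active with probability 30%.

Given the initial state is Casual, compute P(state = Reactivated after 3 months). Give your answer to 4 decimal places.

0.3619

Propagate the distribution vector 3 months from Casual.
After 0 months: (0.0000, 1.0000, 0.0000)
After 1 month: (0.4000, 0.3600, 0.2400)
After 2 months: (0.3648, 0.3408, 0.2944)
After 3 months: (0.3619, 0.3440, 0.2941)
P(in Reactivated after 3 months) = 0.3619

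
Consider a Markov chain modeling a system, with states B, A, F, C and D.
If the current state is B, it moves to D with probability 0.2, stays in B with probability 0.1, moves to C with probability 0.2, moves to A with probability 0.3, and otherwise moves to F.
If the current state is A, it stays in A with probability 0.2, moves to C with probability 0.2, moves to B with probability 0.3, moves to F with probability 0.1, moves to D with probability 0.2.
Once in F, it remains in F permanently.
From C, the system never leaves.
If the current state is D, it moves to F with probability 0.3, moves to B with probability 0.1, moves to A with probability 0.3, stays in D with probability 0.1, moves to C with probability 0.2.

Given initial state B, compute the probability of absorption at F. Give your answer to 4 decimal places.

0.4884

Let h(s) be the probability of absorption at F starting from transient state s. Then h(F) = 1 and h(C) = 0. By first-step analysis:
h(B) = 0.1·h(B) + 0.3·h(A) + 0.2·1 + 0.2·0 + 0.2·h(D)
h(A) = 0.3·h(B) + 0.2·h(A) + 0.1·1 + 0.2·0 + 0.2·h(D)
h(D) = 0.1·h(B) + 0.3·h(A) + 0.3·1 + 0.2·0 + 0.1·h(D)
Solving: h(B) = 0.4884, h(A) = 0.4419, h(D) = 0.5349.
Starting from B, the probability is 0.4884.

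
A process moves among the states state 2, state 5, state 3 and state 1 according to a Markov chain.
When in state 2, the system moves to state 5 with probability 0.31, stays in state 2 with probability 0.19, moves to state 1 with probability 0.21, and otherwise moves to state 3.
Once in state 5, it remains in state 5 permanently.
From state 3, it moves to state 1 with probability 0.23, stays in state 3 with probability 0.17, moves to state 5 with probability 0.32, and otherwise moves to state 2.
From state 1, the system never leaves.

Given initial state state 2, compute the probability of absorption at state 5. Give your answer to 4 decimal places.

0.5923

Let h(s) be the probability of absorption at state 5 starting from transient state s. Then h(state 5) = 1 and h(state 1) = 0. By first-step analysis:
h(state 2) = 0.19·h(state 2) + 0.31·1 + 0.29·h(state 3) + 0.21·0
h(state 3) = 0.28·h(state 2) + 0.32·1 + 0.17·h(state 3) + 0.23·0
Solving: h(state 2) = 0.5923, h(state 3) = 0.5853.
Starting from state 2, the probability is 0.5923.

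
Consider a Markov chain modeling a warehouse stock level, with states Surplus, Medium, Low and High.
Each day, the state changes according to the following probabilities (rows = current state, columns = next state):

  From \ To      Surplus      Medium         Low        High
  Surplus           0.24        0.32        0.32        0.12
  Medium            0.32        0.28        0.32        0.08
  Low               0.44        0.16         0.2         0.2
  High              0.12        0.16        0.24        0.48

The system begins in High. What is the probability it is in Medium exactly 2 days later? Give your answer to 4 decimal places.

0.1984

Propagate the distribution vector 2 days from High.
After 0 days: (0.0000, 0.0000, 0.0000, 1.0000)
After 1 day: (0.1200, 0.1600, 0.2400, 0.4800)
After 2 days: (0.2432, 0.1984, 0.2528, 0.3056)
P(in Medium after 2 days) = 0.1984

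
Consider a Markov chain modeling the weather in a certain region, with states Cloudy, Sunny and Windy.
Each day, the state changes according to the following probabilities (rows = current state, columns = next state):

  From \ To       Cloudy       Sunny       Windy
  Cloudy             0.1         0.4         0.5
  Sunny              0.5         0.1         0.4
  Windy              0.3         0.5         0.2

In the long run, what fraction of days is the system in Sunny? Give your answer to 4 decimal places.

Let the stationary distribution be π with π = πP and π_1 + π_2 + π_3 = 1.
π_1 = 0.1·π_1 + 0.5·π_2 + 0.3·π_3
π_2 = 0.4·π_1 + 0.1·π_2 + 0.5·π_3
Solving with the normalization constraint gives π = (0.3059, 0.3353, 0.3588).
So the stationary probability of Sunny is 0.3353.

0.3353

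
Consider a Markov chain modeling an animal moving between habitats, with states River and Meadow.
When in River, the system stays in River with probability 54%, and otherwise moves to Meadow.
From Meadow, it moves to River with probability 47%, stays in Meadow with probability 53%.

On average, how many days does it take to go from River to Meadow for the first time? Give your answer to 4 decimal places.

2.1739

Let t(s) be the expected number of days to first reach Meadow from state s, with t(Meadow) = 0. Conditioning on the first day:
t(River) = 1 + 0.54·t(River)
Solving: t(River) = 2.1739.
Expected days from River to Meadow: 2.1739.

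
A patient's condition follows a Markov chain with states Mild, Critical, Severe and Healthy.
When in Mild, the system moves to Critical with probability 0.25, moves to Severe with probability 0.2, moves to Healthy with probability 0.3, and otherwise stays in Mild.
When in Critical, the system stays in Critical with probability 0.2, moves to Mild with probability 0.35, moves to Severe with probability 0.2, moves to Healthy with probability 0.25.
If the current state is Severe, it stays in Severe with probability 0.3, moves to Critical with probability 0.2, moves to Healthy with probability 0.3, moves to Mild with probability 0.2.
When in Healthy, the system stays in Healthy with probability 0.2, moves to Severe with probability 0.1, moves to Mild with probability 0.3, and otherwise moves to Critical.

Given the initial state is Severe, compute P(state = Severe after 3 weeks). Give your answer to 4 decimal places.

Propagate the distribution vector 3 weeks from Severe.
After 0 weeks: (0.0000, 0.0000, 1.0000, 0.0000)
After 1 week: (0.2000, 0.2000, 0.3000, 0.3000)
After 2 weeks: (0.2700, 0.2700, 0.2000, 0.2600)
After 3 weeks: (0.2800, 0.2655, 0.1940, 0.2605)
P(in Severe after 3 weeks) = 0.1940

0.1940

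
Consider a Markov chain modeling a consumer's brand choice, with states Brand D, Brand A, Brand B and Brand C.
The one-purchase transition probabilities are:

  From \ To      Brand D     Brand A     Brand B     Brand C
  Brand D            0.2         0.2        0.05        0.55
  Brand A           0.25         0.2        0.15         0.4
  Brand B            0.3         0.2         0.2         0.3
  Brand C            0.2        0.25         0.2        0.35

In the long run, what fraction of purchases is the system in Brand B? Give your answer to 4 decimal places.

Let the stationary distribution be π with π = πP and π_1 + π_2 + π_3 + π_4 = 1.
π_1 = 0.2·π_1 + 0.25·π_2 + 0.3·π_3 + 0.2·π_4
π_2 = 0.2·π_1 + 0.2·π_2 + 0.2·π_3 + 0.25·π_4
π_3 = 0.05·π_1 + 0.15·π_2 + 0.2·π_3 + 0.2·π_4
Solving with the normalization constraint gives π = (0.2265, 0.2199, 0.1550, 0.3985).
So the stationary probability of Brand B is 0.1550.

0.1550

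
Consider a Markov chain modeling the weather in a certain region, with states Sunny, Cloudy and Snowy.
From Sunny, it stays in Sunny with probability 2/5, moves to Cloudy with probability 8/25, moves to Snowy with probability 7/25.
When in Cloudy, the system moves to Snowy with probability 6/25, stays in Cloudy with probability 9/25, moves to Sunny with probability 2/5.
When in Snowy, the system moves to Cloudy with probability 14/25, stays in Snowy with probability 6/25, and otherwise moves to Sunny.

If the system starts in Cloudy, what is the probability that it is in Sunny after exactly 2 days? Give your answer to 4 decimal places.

Sum over the intermediate state after 1 day:
P = P(Cloudy→Sunny)·P(Sunny→Sunny) + P(Cloudy→Cloudy)·P(Cloudy→Sunny) + P(Cloudy→Snowy)·P(Snowy→Sunny)
  = 0.4×0.4 + 0.36×0.4 + 0.24×0.2
  = 0.1600 + 0.1440 + 0.0480 = 0.3520

0.3520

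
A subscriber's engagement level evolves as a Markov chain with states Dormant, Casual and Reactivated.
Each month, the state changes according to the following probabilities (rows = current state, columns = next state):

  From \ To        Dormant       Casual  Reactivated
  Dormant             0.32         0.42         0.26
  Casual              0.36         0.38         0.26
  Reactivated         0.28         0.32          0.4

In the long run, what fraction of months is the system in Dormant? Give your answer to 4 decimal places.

Let the stationary distribution be π with π = πP and π_1 + π_2 + π_3 = 1.
π_1 = 0.32·π_1 + 0.36·π_2 + 0.28·π_3
π_2 = 0.42·π_1 + 0.38·π_2 + 0.32·π_3
Solving with the normalization constraint gives π = (0.3229, 0.3748, 0.3023).
So the stationary probability of Dormant is 0.3229.

0.3229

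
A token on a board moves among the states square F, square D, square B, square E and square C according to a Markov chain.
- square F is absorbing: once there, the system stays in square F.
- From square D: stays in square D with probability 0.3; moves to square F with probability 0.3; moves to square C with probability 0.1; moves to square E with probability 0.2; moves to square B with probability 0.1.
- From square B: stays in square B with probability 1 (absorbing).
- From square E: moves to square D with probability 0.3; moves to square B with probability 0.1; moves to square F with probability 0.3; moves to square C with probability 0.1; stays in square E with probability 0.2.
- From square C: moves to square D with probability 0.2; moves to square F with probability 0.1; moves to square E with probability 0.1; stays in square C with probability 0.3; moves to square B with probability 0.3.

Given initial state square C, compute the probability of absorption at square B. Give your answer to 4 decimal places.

Let h(s) be the probability of absorption at square B starting from transient state s. Then h(square B) = 1 and h(square F) = 0. By first-step analysis:
h(square D) = 0.3·0 + 0.3·h(square D) + 0.1·1 + 0.2·h(square E) + 0.1·h(square C)
h(square E) = 0.3·0 + 0.3·h(square D) + 0.1·1 + 0.2·h(square E) + 0.1·h(square C)
h(square C) = 0.1·0 + 0.2·h(square D) + 0.3·1 + 0.1·h(square E) + 0.3·h(square C)
Solving: h(square D) = 0.3125, h(square E) = 0.3125, h(square C) = 0.5625.
Starting from square C, the probability is 0.5625.

0.5625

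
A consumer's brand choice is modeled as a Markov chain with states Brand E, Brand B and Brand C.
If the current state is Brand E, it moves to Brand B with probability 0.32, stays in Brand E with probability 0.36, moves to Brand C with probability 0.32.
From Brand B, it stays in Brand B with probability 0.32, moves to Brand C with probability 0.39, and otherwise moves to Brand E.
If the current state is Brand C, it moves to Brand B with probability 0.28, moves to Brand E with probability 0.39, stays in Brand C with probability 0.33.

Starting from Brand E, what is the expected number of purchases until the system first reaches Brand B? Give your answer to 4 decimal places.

3.2566

Let t(s) be the expected number of purchases to first reach Brand B from state s, with t(Brand B) = 0. Conditioning on the first purchase:
t(Brand E) = 1 + 0.36·t(Brand E) + 0.32·t(Brand C)
t(Brand C) = 1 + 0.39·t(Brand E) + 0.33·t(Brand C)
Solving: t(Brand E) = 3.2566, t(Brand C) = 3.3882.
Expected purchases from Brand E to Brand B: 3.2566.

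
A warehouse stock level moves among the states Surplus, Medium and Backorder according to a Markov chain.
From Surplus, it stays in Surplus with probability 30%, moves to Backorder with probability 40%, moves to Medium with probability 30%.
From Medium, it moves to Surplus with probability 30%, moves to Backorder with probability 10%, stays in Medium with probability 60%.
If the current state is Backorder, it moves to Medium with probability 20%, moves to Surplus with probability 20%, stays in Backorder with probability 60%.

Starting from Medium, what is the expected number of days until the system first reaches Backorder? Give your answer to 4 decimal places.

Let t(s) be the expected number of days to first reach Backorder from state s, with t(Backorder) = 0. Conditioning on the first day:
t(Surplus) = 1 + 0.3·t(Surplus) + 0.3·t(Medium)
t(Medium) = 1 + 0.3·t(Surplus) + 0.6·t(Medium)
Solving: t(Surplus) = 3.6842, t(Medium) = 5.2632.
Expected days from Medium to Backorder: 5.2632.

5.2632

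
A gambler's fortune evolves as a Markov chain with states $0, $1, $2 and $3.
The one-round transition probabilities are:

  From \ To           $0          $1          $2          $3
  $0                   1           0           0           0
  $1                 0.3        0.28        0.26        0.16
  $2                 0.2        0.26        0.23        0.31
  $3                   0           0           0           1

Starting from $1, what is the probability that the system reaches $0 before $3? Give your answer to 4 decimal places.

Let h(s) be the probability of absorption at $0 starting from transient state s. Then h($0) = 1 and h($3) = 0. By first-step analysis:
h($1) = 0.3·1 + 0.28·h($1) + 0.26·h($2) + 0.16·0
h($2) = 0.2·1 + 0.26·h($1) + 0.23·h($2) + 0.31·0
Solving: h($1) = 0.5813, h($2) = 0.4560.
Starting from $1, the probability is 0.5813.

0.5813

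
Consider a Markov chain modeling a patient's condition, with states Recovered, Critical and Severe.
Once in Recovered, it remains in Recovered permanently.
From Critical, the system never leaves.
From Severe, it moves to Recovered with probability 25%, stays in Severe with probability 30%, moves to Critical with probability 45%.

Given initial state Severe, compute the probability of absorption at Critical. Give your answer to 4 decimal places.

Let h(s) be the probability of absorption at Critical starting from transient state s. Then h(Critical) = 1 and h(Recovered) = 0. By first-step analysis:
h(Severe) = 0.25·0 + 0.45·1 + 0.3·h(Severe)
Solving: h(Severe) = 0.6429.
Starting from Severe, the probability is 0.6429.

0.6429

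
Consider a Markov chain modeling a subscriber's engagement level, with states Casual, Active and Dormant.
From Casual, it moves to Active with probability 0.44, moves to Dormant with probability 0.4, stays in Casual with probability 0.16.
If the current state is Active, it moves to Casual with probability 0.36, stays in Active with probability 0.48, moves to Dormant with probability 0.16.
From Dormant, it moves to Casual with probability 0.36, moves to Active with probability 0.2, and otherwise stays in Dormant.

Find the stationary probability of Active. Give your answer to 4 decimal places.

Let the stationary distribution be π with π = πP and π_1 + π_2 + π_3 = 1.
π_1 = 0.16·π_1 + 0.36·π_2 + 0.36·π_3
π_2 = 0.44·π_1 + 0.48·π_2 + 0.2·π_3
Solving with the normalization constraint gives π = (0.3000, 0.3778, 0.3222).
So the stationary probability of Active is 0.3778.

0.3778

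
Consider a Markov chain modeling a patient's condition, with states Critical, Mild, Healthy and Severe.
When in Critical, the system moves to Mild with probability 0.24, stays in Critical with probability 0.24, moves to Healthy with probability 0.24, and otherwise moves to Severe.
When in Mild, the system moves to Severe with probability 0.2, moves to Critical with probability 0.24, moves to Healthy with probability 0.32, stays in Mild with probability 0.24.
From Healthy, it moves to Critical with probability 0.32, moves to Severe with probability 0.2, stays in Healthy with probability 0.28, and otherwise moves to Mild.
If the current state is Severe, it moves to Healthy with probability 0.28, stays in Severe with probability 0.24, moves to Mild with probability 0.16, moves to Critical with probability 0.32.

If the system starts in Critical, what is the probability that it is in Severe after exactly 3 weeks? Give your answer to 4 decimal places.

Propagate the distribution vector 3 weeks from Critical.
After 0 weeks: (1.0000, 0.0000, 0.0000, 0.0000)
After 1 week: (0.2400, 0.2400, 0.2400, 0.2800)
After 2 weeks: (0.2816, 0.2080, 0.2800, 0.2304)
After 3 weeks: (0.2808, 0.2104, 0.2771, 0.2317)
P(in Severe after 3 weeks) = 0.2317

0.2317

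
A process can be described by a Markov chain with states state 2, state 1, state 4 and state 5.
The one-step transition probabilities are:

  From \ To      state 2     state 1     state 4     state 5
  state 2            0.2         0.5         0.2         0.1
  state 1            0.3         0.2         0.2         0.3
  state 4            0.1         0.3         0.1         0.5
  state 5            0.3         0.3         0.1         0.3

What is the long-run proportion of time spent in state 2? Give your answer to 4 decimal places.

0.2443

Let the stationary distribution be π with π = πP and π_1 + π_2 + π_3 + π_4 = 1.
π_1 = 0.2·π_1 + 0.3·π_2 + 0.1·π_3 + 0.3·π_4
π_2 = 0.5·π_1 + 0.2·π_2 + 0.3·π_3 + 0.3·π_4
π_3 = 0.2·π_1 + 0.2·π_2 + 0.1·π_3 + 0.1·π_4
Solving with the normalization constraint gives π = (0.2443, 0.3172, 0.1561, 0.2824).
So the stationary probability of state 2 is 0.2443.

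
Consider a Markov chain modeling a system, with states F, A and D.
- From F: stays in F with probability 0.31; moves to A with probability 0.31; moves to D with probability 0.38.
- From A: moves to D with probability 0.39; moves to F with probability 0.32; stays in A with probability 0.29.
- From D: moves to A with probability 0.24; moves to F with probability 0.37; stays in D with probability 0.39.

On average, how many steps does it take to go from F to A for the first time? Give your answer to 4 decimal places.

Let t(s) be the expected number of steps to first reach A from state s, with t(A) = 0. Conditioning on the first step:
t(F) = 1 + 0.31·t(F) + 0.38·t(D)
t(D) = 1 + 0.37·t(F) + 0.39·t(D)
Solving: t(F) = 3.5319, t(D) = 3.7817.
Expected steps from F to A: 3.5319.

3.5319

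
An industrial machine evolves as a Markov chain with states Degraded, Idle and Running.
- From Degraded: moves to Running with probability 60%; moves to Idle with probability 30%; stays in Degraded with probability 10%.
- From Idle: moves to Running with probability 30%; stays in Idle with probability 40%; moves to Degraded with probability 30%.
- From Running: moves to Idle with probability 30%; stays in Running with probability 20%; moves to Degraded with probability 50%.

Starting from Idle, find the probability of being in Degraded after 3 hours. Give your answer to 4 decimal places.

Propagate the distribution vector 3 hours from Idle.
After 0 hours: (0.0000, 1.0000, 0.0000)
After 1 hour: (0.3000, 0.4000, 0.3000)
After 2 hours: (0.3000, 0.3400, 0.3600)
After 3 hours: (0.3120, 0.3340, 0.3540)
P(in Degraded after 3 hours) = 0.3120

0.3120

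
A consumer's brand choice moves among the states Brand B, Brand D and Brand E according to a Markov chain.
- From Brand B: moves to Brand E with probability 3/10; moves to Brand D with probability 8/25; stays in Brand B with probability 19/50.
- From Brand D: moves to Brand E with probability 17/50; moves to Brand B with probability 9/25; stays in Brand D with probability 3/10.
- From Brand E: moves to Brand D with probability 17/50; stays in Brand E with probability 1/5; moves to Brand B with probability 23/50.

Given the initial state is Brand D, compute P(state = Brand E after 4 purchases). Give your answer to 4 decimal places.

0.2843

Propagate the distribution vector 4 purchases from Brand D.
After 0 purchases: (0.0000, 1.0000, 0.0000)
After 1 purchase: (0.3600, 0.3000, 0.3400)
After 2 purchases: (0.4012, 0.3208, 0.2780)
After 3 purchases: (0.3958, 0.3191, 0.2850)
After 4 purchases: (0.3964, 0.3193, 0.2843)
P(in Brand E after 4 purchases) = 0.2843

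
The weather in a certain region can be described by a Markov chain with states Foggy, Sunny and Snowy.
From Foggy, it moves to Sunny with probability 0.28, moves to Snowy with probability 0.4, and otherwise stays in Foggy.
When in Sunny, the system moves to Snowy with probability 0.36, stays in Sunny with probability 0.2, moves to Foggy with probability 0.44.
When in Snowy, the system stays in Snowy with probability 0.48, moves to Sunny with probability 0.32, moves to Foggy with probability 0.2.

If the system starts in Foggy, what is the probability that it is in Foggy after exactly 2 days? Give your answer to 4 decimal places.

0.3056

Sum over the intermediate state after 1 day:
P = P(Foggy→Foggy)·P(Foggy→Foggy) + P(Foggy→Sunny)·P(Sunny→Foggy) + P(Foggy→Snowy)·P(Snowy→Foggy)
  = 0.32×0.32 + 0.28×0.44 + 0.4×0.2
  = 0.1024 + 0.1232 + 0.0800 = 0.3056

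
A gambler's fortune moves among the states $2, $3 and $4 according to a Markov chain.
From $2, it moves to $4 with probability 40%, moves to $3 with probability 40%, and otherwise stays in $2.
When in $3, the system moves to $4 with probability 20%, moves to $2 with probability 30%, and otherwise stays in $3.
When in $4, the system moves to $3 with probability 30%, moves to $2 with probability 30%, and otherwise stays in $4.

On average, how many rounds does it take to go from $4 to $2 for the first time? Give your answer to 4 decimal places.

3.3333

Let t(s) be the expected number of rounds to first reach $2 from state s, with t($2) = 0. Conditioning on the first round:
t($3) = 1 + 0.5·t($3) + 0.2·t($4)
t($4) = 1 + 0.3·t($3) + 0.4·t($4)
Solving: t($3) = 3.3333, t($4) = 3.3333.
Expected rounds from $4 to $2: 3.3333.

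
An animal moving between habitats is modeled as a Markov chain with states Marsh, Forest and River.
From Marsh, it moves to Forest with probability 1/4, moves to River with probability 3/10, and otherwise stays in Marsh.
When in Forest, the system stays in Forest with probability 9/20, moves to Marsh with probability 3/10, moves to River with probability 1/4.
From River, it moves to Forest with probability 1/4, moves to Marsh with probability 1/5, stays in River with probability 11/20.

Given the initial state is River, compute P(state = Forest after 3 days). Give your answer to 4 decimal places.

Propagate the distribution vector 3 days from River.
After 0 days: (0.0000, 0.0000, 1.0000)
After 1 day: (0.2000, 0.2500, 0.5500)
After 2 days: (0.2750, 0.3000, 0.4250)
After 3 days: (0.2988, 0.3100, 0.3913)
P(in Forest after 3 days) = 0.3100

0.3100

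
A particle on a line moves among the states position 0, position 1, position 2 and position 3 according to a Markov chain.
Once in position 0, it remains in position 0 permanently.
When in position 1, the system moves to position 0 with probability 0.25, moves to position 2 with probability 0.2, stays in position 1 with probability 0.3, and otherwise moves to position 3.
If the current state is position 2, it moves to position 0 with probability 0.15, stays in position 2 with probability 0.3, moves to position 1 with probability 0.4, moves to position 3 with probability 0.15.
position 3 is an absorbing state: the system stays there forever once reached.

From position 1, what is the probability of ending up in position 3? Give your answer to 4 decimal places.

0.5000

Let h(s) be the probability of absorption at position 3 starting from transient state s. Then h(position 3) = 1 and h(position 0) = 0. By first-step analysis:
h(position 1) = 0.25·0 + 0.3·h(position 1) + 0.2·h(position 2) + 0.25·1
h(position 2) = 0.15·0 + 0.4·h(position 1) + 0.3·h(position 2) + 0.15·1
Solving: h(position 1) = 0.5000, h(position 2) = 0.5000.
Starting from position 1, the probability is 0.5000.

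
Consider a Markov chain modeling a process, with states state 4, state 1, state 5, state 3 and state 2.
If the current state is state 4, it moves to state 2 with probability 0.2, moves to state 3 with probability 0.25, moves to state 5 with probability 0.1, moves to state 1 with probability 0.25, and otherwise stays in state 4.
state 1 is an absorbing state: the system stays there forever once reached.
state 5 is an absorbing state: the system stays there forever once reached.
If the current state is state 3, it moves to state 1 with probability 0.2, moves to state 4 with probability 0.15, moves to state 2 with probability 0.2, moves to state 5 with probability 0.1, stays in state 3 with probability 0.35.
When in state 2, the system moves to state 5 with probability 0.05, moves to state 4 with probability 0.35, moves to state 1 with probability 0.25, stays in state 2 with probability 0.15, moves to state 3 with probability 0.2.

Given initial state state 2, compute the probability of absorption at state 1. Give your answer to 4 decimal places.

Let h(s) be the probability of absorption at state 1 starting from transient state s. Then h(state 1) = 1 and h(state 5) = 0. By first-step analysis:
h(state 4) = 0.2·h(state 4) + 0.25·1 + 0.1·0 + 0.25·h(state 3) + 0.2·h(state 2)
h(state 3) = 0.15·h(state 4) + 0.2·1 + 0.1·0 + 0.35·h(state 3) + 0.2·h(state 2)
h(state 2) = 0.35·h(state 4) + 0.25·1 + 0.05·0 + 0.2·h(state 3) + 0.15·h(state 2)
Solving: h(state 4) = 0.7234, h(state 3) = 0.7080, h(state 2) = 0.7586.
Starting from state 2, the probability is 0.7586.

0.7586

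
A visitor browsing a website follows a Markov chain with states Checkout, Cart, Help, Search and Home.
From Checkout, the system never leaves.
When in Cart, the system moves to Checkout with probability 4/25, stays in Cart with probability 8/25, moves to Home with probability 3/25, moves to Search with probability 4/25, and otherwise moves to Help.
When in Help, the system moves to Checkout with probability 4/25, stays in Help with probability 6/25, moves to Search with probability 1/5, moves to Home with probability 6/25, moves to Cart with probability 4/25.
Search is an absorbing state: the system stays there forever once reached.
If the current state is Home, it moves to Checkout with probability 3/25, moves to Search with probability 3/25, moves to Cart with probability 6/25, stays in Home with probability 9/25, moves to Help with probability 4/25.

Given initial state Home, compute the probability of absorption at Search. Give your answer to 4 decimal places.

0.5138

Let h(s) be the probability of absorption at Search starting from transient state s. Then h(Search) = 1 and h(Checkout) = 0. By first-step analysis:
h(Cart) = 0.16·0 + 0.32·h(Cart) + 0.24·h(Help) + 0.16·1 + 0.12·h(Home)
h(Help) = 0.16·0 + 0.16·h(Cart) + 0.24·h(Help) + 0.2·1 + 0.24·h(Home)
h(Home) = 0.12·0 + 0.24·h(Cart) + 0.16·h(Help) + 0.12·1 + 0.36·h(Home)
Solving: h(Cart) = 0.5143, h(Help) = 0.5337, h(Home) = 0.5138.
Starting from Home, the probability is 0.5138.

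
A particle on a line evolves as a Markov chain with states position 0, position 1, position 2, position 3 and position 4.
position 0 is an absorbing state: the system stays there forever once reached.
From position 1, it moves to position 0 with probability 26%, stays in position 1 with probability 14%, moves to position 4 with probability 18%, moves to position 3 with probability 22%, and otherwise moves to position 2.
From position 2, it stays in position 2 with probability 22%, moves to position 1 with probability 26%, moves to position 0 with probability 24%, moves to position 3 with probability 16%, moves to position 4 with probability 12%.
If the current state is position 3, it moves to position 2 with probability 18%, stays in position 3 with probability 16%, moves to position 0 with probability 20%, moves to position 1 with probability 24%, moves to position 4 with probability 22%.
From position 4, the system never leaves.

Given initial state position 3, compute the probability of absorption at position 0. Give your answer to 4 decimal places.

0.5352

Let h(s) be the probability of absorption at position 0 starting from transient state s. Then h(position 0) = 1 and h(position 4) = 0. By first-step analysis:
h(position 1) = 0.26·1 + 0.14·h(position 1) + 0.2·h(position 2) + 0.22·h(position 3) + 0.18·0
h(position 2) = 0.24·1 + 0.26·h(position 1) + 0.22·h(position 2) + 0.16·h(position 3) + 0.12·0
h(position 3) = 0.2·1 + 0.24·h(position 1) + 0.18·h(position 2) + 0.16·h(position 3) + 0.22·0
Solving: h(position 1) = 0.5814, h(position 2) = 0.6113, h(position 3) = 0.5352.
Starting from position 3, the probability is 0.5352.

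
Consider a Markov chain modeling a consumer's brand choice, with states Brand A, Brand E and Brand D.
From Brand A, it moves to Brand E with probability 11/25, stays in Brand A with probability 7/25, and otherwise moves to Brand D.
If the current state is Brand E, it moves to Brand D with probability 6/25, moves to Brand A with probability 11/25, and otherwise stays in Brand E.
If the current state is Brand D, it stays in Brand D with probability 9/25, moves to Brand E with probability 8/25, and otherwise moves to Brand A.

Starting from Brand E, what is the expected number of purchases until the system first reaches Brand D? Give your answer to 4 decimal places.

3.9189

Let t(s) be the expected number of purchases to first reach Brand D from state s, with t(Brand D) = 0. Conditioning on the first purchase:
t(Brand A) = 1 + 0.28·t(Brand A) + 0.44·t(Brand E)
t(Brand E) = 1 + 0.44·t(Brand A) + 0.32·t(Brand E)
Solving: t(Brand A) = 3.7838, t(Brand E) = 3.9189.
Expected purchases from Brand E to Brand D: 3.9189.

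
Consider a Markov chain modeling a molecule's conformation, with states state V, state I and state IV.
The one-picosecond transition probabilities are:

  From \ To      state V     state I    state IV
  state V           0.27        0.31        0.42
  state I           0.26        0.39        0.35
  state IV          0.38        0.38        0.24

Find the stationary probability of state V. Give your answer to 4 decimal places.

0.3032

Let the stationary distribution be π with π = πP and π_1 + π_2 + π_3 = 1.
π_1 = 0.27·π_1 + 0.26·π_2 + 0.38·π_3
π_2 = 0.31·π_1 + 0.39·π_2 + 0.38·π_3
Solving with the normalization constraint gives π = (0.3032, 0.3624, 0.3344).
So the stationary probability of state V is 0.3032.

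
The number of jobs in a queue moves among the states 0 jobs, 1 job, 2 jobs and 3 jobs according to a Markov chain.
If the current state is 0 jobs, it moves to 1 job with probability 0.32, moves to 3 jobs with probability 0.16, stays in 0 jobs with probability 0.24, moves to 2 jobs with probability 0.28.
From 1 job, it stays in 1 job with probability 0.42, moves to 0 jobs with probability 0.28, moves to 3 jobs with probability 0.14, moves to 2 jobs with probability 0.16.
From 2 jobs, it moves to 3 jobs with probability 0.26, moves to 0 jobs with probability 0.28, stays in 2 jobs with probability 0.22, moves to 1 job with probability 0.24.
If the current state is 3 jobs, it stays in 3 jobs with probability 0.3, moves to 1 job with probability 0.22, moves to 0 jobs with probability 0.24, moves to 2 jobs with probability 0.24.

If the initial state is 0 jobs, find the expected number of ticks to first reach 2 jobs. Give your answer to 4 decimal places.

Let t(s) be the expected number of ticks to first reach 2 jobs from state s, with t(2 jobs) = 0. Conditioning on the first tick:
t(0 jobs) = 1 + 0.24·t(0 jobs) + 0.32·t(1 job) + 0.16·t(3 jobs)
t(1 job) = 1 + 0.28·t(0 jobs) + 0.42·t(1 job) + 0.14·t(3 jobs)
t(3 jobs) = 1 + 0.24·t(0 jobs) + 0.22·t(1 job) + 0.3·t(3 jobs)
Solving: t(0 jobs) = 4.2996, t(1 job) = 4.8699, t(3 jobs) = 4.4333.
Expected ticks from 0 jobs to 2 jobs: 4.2996.

4.2996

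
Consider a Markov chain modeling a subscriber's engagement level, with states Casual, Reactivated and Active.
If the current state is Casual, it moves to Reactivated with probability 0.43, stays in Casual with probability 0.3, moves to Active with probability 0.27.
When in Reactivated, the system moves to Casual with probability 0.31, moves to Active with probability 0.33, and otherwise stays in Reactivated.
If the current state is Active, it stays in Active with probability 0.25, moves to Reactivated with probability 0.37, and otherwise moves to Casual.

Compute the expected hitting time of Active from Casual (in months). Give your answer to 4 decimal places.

3.4001

Let t(s) be the expected number of months to first reach Active from state s, with t(Active) = 0. Conditioning on the first month:
t(Casual) = 1 + 0.3·t(Casual) + 0.43·t(Reactivated)
t(Reactivated) = 1 + 0.31·t(Casual) + 0.36·t(Reactivated)
Solving: t(Casual) = 3.4001, t(Reactivated) = 3.2094.
Expected months from Casual to Active: 3.4001.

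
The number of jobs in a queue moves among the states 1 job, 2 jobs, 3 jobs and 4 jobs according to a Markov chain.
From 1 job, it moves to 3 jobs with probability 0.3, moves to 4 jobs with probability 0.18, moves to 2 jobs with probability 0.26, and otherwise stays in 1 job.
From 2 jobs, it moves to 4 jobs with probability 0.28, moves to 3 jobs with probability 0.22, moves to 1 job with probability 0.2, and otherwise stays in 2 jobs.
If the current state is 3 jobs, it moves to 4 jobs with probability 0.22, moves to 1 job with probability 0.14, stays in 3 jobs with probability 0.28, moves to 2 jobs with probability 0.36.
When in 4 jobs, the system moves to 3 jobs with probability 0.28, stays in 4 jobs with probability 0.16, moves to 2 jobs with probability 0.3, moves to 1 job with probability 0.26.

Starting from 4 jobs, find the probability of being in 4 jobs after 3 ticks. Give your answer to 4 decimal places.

0.2170

Propagate the distribution vector 3 ticks from 4 jobs.
After 0 ticks: (0.0000, 0.0000, 0.0000, 1.0000)
After 1 tick: (0.2600, 0.3000, 0.2800, 0.1600)
After 2 ticks: (0.2084, 0.3064, 0.2672, 0.2180)
After 3 ticks: (0.2096, 0.3077, 0.2658, 0.2170)
P(in 4 jobs after 3 ticks) = 0.2170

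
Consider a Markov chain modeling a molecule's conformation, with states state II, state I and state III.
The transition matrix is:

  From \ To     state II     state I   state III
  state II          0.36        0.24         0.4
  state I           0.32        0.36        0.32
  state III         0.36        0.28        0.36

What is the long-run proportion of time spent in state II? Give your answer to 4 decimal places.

Let the stationary distribution be π with π = πP and π_1 + π_2 + π_3 = 1.
π_1 = 0.36·π_1 + 0.32·π_2 + 0.36·π_3
π_2 = 0.24·π_1 + 0.36·π_2 + 0.28·π_3
Solving with the normalization constraint gives π = (0.3484, 0.2892, 0.3624).
So the stationary probability of state II is 0.3484.

0.3484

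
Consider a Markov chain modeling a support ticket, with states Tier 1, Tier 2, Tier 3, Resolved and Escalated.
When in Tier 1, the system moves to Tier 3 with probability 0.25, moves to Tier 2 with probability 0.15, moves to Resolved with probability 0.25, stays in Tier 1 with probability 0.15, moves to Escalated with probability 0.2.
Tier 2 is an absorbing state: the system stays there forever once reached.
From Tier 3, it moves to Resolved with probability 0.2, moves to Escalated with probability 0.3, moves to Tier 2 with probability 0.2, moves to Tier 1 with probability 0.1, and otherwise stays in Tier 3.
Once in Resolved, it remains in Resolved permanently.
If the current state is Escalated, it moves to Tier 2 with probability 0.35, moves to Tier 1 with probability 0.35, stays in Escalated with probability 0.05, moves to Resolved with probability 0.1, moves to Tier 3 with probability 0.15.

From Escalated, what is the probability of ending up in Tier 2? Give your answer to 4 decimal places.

0.6346

Let h(s) be the probability of absorption at Tier 2 starting from transient state s. Then h(Tier 2) = 1 and h(Resolved) = 0. By first-step analysis:
h(Tier 1) = 0.15·h(Tier 1) + 0.15·1 + 0.25·h(Tier 3) + 0.25·0 + 0.2·h(Escalated)
h(Tier 3) = 0.1·h(Tier 1) + 0.2·1 + 0.2·h(Tier 3) + 0.2·0 + 0.3·h(Escalated)
h(Escalated) = 0.35·h(Tier 1) + 0.35·1 + 0.15·h(Tier 3) + 0.1·0 + 0.05·h(Escalated)
Solving: h(Tier 1) = 0.4872, h(Tier 3) = 0.5489, h(Escalated) = 0.6346.
Starting from Escalated, the probability is 0.6346.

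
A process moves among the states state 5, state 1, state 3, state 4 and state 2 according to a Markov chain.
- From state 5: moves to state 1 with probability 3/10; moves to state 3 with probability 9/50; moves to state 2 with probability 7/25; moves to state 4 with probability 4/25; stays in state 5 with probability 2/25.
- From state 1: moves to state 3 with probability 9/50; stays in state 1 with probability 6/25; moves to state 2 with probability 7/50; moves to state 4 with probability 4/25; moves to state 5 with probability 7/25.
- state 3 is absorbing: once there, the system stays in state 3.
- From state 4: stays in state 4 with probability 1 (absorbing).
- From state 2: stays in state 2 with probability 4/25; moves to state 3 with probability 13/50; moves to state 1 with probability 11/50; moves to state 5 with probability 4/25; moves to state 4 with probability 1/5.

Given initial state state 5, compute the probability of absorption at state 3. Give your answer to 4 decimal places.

0.5392

Let h(s) be the probability of absorption at state 3 starting from transient state s. Then h(state 3) = 1 and h(state 4) = 0. By first-step analysis:
h(state 5) = 0.08·h(state 5) + 0.3·h(state 1) + 0.18·1 + 0.16·0 + 0.28·h(state 2)
h(state 1) = 0.28·h(state 5) + 0.24·h(state 1) + 0.18·1 + 0.16·0 + 0.14·h(state 2)
h(state 2) = 0.16·h(state 5) + 0.22·h(state 1) + 0.26·1 + 0.2·0 + 0.16·h(state 2)
Solving: h(state 5) = 0.5392, h(state 1) = 0.5373, h(state 2) = 0.5530.
Starting from state 5, the probability is 0.5392.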